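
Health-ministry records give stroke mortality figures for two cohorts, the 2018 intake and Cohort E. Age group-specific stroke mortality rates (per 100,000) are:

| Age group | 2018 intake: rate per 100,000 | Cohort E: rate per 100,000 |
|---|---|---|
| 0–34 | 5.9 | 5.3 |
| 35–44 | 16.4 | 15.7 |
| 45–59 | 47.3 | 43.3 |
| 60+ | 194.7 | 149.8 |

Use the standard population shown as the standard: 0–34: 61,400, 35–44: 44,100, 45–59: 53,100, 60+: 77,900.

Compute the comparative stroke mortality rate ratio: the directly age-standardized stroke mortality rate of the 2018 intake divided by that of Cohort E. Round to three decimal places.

1.252

Standard total = 236,500; weights = 0.2596, 0.1865, 0.2245, 0.3294.
The 2018 intake: 0.2596×5.9 + 0.1865×16.4 + 0.2245×47.3 + 0.3294×194.7 = 79.3415 per 100,000.
Cohort E: 0.2596×5.3 + 0.1865×15.7 + 0.2245×43.3 + 0.3294×149.8 = 63.3676 per 100,000.
Ratio = 79.3415 ÷ 63.3676 = 1.25208.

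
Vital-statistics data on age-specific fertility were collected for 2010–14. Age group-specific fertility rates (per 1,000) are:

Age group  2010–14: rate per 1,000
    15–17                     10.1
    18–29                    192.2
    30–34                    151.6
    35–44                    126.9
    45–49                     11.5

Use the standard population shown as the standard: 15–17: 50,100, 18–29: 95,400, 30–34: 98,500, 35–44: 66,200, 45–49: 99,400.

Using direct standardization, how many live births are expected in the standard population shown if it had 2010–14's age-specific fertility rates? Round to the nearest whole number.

43318

Expected live births = Σ (standard pop × age-specific rate ÷ 1,000)
= 50,100×10.1/1,000 + 95,400×192.2/1,000 + 98,500×151.6/1,000 + 66,200×126.9/1,000 + 99,400×11.5/1,000
= 506.01 + 18335.88 + 14932.60 + 8400.78 + 1143.10 = 43318.37.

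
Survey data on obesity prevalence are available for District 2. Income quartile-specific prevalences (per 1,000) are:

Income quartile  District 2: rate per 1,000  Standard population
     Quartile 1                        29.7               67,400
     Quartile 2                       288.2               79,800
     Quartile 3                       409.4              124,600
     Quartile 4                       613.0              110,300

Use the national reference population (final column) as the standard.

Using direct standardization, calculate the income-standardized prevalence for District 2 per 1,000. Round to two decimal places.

375.88

Standard total = 382,100; weights = 0.1764, 0.2088, 0.3261, 0.2887.
Standardized rate: 0.1764×29.7 + 0.2088×288.2 + 0.3261×409.4 + 0.2887×613.0 = 375.8840 per 1,000.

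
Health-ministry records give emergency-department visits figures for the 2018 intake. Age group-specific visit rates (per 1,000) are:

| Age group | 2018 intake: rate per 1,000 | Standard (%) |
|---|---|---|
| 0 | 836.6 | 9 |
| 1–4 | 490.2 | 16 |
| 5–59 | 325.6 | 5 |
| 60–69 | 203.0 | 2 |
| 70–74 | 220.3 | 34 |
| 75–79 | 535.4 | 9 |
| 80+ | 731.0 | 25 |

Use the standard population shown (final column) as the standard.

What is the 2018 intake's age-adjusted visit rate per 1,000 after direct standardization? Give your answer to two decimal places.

479.90

Standard weights: 0.09, 0.16, 0.05, 0.02, 0.34, 0.09, 0.25.
Standardized rate: 0.0900×836.6 + 0.1600×490.2 + 0.0500×325.6 + 0.0200×203.0 + 0.3400×220.3 + 0.0900×535.4 + 0.2500×731.0 = 479.9040 per 1,000.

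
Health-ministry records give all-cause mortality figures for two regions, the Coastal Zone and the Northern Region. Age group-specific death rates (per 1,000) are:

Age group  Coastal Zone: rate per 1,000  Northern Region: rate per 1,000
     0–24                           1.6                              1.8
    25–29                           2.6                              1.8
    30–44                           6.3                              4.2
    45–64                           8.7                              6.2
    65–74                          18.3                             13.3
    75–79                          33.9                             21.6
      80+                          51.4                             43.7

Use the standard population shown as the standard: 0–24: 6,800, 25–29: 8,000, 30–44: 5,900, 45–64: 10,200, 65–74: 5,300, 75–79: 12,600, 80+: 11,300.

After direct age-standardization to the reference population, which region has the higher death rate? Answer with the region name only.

Coastal Zone

Standard total = 60,100; weights = 0.1131, 0.1331, 0.0982, 0.1697, 0.0882, 0.2097, 0.1880.
The Coastal Zone: 0.1131×1.6 + 0.1331×2.6 + 0.0982×6.3 + 0.1697×8.7 + 0.0882×18.3 + 0.2097×33.9 + 0.1880×51.4 = 21.0073 per 1,000.
The Northern Region: 0.1131×1.8 + 0.1331×1.8 + 0.0982×4.2 + 0.1697×6.2 + 0.0882×13.3 + 0.2097×21.6 + 0.1880×43.7 = 15.8256 per 1,000.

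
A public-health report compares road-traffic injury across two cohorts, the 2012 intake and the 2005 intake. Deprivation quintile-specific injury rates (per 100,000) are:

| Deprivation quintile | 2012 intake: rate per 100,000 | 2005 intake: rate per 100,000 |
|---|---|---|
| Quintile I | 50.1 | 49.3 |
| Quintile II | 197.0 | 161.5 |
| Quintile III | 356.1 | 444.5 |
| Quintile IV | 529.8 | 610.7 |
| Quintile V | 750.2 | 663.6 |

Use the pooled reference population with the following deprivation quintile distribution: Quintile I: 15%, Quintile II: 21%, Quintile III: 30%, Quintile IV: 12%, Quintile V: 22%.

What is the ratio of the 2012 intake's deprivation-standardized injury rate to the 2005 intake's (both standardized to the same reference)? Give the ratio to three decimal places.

Standard weights: 0.15, 0.21, 0.30, 0.12, 0.22.
The 2012 intake: 0.1500×50.1 + 0.2100×197.0 + 0.3000×356.1 + 0.1200×529.8 + 0.2200×750.2 = 384.3350 per 100,000.
The 2005 intake: 0.1500×49.3 + 0.2100×161.5 + 0.3000×444.5 + 0.1200×610.7 + 0.2200×663.6 = 393.9360 per 100,000.
Ratio = 384.3350 ÷ 393.9360 = 0.97563.

0.976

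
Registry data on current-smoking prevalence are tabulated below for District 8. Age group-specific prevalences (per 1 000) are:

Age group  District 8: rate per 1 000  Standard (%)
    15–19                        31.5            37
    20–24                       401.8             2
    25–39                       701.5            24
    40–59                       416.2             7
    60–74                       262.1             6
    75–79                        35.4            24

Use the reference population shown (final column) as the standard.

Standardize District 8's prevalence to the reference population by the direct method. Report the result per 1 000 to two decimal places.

Standard weights: 0.37, 0.02, 0.24, 0.07, 0.06, 0.24.
Standardized rate: 0.3700×31.5 + 0.0200×401.8 + 0.2400×701.5 + 0.0700×416.2 + 0.0600×262.1 + 0.2400×35.4 = 241.4070 per 1 000.

241.41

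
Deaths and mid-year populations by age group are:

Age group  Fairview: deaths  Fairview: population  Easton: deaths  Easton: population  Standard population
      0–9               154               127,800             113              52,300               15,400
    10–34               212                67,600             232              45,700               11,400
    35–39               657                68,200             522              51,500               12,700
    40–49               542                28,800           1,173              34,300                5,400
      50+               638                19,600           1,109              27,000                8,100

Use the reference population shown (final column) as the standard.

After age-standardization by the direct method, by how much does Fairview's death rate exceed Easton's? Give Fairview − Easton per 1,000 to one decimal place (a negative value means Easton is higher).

-3.7

Age-specific rates per 1,000 for Fairview: 1.205, 3.136, 9.633, 18.819, 32.551.
For Easton: 2.161, 5.077, 10.136, 34.198, 41.074.
Standard total = 53,000; weights = 0.2906, 0.2151, 0.2396, 0.1019, 0.1528.
Fairview: 0.2906×1.205 + 0.2151×3.136 + 0.2396×9.633 + 0.1019×18.819 + 0.1528×32.551 = 10.2253 per 1,000.
Easton: 0.2906×2.161 + 0.2151×5.077 + 0.2396×10.136 + 0.1019×34.198 + 0.1528×41.074 = 13.9103 per 1,000.
Difference = 10.2253 − 13.9103 = -3.6849.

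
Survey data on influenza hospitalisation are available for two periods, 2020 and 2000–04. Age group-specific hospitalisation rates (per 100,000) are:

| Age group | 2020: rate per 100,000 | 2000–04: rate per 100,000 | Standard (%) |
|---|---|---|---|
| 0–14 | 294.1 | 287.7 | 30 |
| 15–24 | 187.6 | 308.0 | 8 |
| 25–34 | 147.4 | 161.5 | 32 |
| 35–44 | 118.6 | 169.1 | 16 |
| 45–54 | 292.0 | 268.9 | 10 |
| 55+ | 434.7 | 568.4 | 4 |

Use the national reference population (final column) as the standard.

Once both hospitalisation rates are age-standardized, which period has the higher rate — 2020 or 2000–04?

2000–04

Standard weights: 0.30, 0.08, 0.32, 0.16, 0.10, 0.04.
2020: 0.3000×294.1 + 0.0800×187.6 + 0.3200×147.4 + 0.1600×118.6 + 0.1000×292.0 + 0.0400×434.7 = 215.9700 per 100,000.
2000–04: 0.3000×287.7 + 0.0800×308.0 + 0.3200×161.5 + 0.1600×169.1 + 0.1000×268.9 + 0.0400×568.4 = 239.3120 per 100,000.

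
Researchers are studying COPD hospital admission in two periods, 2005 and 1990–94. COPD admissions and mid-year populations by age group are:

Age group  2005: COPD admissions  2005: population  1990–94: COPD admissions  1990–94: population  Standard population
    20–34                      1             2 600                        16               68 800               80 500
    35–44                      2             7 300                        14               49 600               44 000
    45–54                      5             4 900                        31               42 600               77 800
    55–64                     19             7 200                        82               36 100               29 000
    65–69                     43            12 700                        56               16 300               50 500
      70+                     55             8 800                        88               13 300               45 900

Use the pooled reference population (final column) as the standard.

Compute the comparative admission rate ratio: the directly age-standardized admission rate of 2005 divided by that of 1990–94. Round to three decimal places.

Age-specific rates per 10 000 for 2005: 3.85, 2.74, 10.20, 26.39, 33.86, 62.50.
For 1990–94: 2.33, 2.82, 7.28, 22.71, 34.36, 66.17.
Standard total = 327 700; weights = 0.2457, 0.1343, 0.2374, 0.0885, 0.1541, 0.1401.
2005: 0.2457×3.85 + 0.1343×2.74 + 0.2374×10.20 + 0.0885×26.39 + 0.1541×33.86 + 0.1401×62.50 = 20.0425 per 10 000.
1990–94: 0.2457×2.33 + 0.1343×2.82 + 0.2374×7.28 + 0.0885×22.71 + 0.1541×34.36 + 0.1401×66.17 = 19.2500 per 10 000.
Ratio = 20.0425 ÷ 19.2500 = 1.04116.

1.041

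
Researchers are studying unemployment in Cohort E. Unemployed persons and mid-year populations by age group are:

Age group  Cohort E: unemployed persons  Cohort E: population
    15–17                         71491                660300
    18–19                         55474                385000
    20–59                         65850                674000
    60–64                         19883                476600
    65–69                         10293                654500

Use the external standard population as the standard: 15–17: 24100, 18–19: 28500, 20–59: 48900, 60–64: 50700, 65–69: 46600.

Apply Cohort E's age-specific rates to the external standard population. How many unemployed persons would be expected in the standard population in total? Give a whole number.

Age-specific rates per 1000 for Cohort E: 108.270, 144.088, 97.700, 41.718, 15.727.
Expected unemployed persons = Σ (standard pop × age-specific rate ÷ 1000)
= 24100×108.270/1000 + 28500×144.088/1000 + 48900×97.700/1000 + 50700×41.718/1000 + 46600×15.727/1000
= 2609.32 + 4106.52 + 4777.54 + 2115.12 + 732.86 = 14341.36.

14341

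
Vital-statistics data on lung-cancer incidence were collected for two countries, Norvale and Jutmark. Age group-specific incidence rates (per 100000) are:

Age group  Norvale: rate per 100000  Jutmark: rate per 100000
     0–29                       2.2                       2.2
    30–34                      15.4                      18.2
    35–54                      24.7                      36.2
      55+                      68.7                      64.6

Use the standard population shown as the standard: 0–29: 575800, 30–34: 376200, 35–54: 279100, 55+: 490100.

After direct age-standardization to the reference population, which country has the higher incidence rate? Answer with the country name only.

Standard total = 1721200; weights = 0.3345, 0.2186, 0.1622, 0.2847.
Norvale: 0.3345×2.2 + 0.2186×15.4 + 0.1622×24.7 + 0.2847×68.7 = 27.6690 per 100000.
Jutmark: 0.3345×2.2 + 0.2186×18.2 + 0.1622×36.2 + 0.2847×64.6 = 28.9783 per 100000.

Jutmark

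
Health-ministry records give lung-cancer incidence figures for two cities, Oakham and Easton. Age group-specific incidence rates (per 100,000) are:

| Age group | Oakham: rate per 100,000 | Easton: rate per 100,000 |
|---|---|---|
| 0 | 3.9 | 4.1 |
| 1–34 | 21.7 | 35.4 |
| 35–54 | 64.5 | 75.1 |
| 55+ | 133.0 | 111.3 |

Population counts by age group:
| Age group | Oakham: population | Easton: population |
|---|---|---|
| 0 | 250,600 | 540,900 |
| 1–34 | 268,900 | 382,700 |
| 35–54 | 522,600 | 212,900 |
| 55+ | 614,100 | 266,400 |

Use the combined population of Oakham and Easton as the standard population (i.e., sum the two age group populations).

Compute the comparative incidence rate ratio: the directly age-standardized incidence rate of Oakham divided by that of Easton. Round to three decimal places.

1.012

Combined standard total = 3,059,100; weights = 0.2587, 0.2130, 0.2404, 0.2878.
Oakham: 0.2587×3.9 + 0.2130×21.7 + 0.2404×64.5 + 0.2878×133.0 = 59.4204 per 100,000.
Easton: 0.2587×4.1 + 0.2130×35.4 + 0.2404×75.1 + 0.2878×111.3 = 58.6929 per 100,000.
Ratio = 59.4204 ÷ 58.6929 = 1.01239.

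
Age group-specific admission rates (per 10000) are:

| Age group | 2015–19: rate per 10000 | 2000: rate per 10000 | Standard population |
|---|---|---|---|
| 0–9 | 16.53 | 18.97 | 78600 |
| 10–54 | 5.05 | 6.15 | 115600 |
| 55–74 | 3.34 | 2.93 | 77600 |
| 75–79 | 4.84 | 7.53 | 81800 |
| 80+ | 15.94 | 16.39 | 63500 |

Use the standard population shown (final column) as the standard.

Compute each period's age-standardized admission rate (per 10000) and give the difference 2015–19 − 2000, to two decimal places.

-1.28

Standard total = 417100; weights = 0.1884, 0.2772, 0.1860, 0.1961, 0.1522.
2015–19: 0.1884×16.53 + 0.2772×5.05 + 0.1860×3.34 + 0.1961×4.84 + 0.1522×15.94 = 8.5119 per 10000.
2000: 0.1884×18.97 + 0.2772×6.15 + 0.1860×2.93 + 0.1961×7.53 + 0.1522×16.39 = 9.7964 per 10000.
Difference = 8.5119 − 9.7964 = -1.2845.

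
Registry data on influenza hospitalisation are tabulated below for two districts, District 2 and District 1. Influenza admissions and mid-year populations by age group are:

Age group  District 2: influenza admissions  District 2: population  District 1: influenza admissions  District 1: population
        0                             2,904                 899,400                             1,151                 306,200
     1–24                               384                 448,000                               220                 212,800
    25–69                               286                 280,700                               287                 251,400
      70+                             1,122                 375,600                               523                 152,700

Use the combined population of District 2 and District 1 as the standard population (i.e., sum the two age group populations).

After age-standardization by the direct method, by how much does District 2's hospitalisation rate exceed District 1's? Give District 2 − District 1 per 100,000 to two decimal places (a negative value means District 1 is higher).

Age-specific rates per 100,000 for District 2: 322.88, 85.71, 101.89, 298.72.
For District 1: 375.90, 103.38, 114.16, 342.50.
Combined standard total = 2,926,800; weights = 0.4119, 0.2258, 0.1818, 0.1805.
District 2: 0.4119×322.88 + 0.2258×85.71 + 0.1818×101.89 + 0.1805×298.72 = 224.7970 per 100,000.
District 1: 0.4119×375.90 + 0.2258×103.38 + 0.1818×114.16 + 0.1805×342.50 = 260.7582 per 100,000.
Difference = 224.7970 − 260.7582 = -35.9611.

-35.96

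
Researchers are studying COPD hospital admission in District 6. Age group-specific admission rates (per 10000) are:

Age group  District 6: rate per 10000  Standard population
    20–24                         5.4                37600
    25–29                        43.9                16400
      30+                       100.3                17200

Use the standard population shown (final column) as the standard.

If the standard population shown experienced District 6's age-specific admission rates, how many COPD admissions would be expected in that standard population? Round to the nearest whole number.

265

Expected COPD admissions = Σ (standard pop × age-specific rate ÷ 10000)
= 37600×5.4/10000 + 16400×43.9/10000 + 17200×100.3/10000
= 20.30 + 72.00 + 172.52 = 264.82.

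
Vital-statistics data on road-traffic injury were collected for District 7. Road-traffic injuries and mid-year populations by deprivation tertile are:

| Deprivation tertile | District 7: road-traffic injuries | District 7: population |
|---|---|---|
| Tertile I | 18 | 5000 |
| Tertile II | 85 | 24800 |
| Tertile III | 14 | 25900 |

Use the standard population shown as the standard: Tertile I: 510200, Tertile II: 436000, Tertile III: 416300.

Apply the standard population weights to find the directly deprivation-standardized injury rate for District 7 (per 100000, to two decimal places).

261.00

Deprivation-specific rates per 100000 for District 7: 360.00, 342.74, 54.05.
Standard total = 1362500; weights = 0.3745, 0.3200, 0.3055.
Standardized rate: 0.3745×360.00 + 0.3200×342.74 + 0.3055×54.05 = 260.9983 per 100000.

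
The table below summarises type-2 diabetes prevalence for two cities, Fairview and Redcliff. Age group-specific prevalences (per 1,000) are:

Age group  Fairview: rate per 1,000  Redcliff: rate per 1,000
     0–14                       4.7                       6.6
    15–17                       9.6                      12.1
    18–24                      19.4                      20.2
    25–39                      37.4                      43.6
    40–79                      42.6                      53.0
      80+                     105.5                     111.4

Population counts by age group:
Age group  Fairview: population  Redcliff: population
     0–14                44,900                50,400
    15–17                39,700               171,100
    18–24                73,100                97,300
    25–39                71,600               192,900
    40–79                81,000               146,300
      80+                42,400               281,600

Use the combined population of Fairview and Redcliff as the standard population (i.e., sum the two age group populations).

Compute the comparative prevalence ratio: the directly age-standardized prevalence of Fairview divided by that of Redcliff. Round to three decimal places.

0.898

Combined standard total = 1,292,300; weights = 0.0737, 0.1631, 0.1319, 0.2047, 0.1759, 0.2507.
Fairview: 0.0737×4.7 + 0.1631×9.6 + 0.1319×19.4 + 0.2047×37.4 + 0.1759×42.6 + 0.2507×105.5 = 46.0687 per 1,000.
Redcliff: 0.0737×6.6 + 0.1631×12.1 + 0.1319×20.2 + 0.2047×43.6 + 0.1759×53.0 + 0.2507×111.4 = 51.2996 per 1,000.
Ratio = 46.0687 ÷ 51.2996 = 0.89803.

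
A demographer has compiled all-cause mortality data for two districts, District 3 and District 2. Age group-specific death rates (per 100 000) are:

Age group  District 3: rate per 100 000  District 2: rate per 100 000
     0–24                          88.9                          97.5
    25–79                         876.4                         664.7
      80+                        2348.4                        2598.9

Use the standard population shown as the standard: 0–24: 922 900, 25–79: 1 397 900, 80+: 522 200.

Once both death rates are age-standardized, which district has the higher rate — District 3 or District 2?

District 3

Standard total = 2 843 000; weights = 0.3246, 0.4917, 0.1837.
District 3: 0.3246×88.9 + 0.4917×876.4 + 0.1837×2348.4 = 891.1361 per 100 000.
District 2: 0.3246×97.5 + 0.4917×664.7 + 0.1837×2598.9 = 835.8468 per 100 000.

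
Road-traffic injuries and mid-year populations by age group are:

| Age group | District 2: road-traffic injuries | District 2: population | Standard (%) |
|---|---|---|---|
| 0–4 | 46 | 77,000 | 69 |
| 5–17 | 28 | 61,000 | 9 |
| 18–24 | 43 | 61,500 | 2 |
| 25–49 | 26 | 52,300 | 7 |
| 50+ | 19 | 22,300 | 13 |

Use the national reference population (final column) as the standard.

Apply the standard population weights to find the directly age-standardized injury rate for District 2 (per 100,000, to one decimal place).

61.3

Age-specific rates per 100,000 for District 2: 59.74, 45.90, 69.92, 49.71, 85.20.
Standard weights: 0.69, 0.09, 0.02, 0.07, 0.13.
Standardized rate: 0.6900×59.74 + 0.0900×45.90 + 0.0200×69.92 + 0.0700×49.71 + 0.1300×85.20 = 61.3065 per 100,000.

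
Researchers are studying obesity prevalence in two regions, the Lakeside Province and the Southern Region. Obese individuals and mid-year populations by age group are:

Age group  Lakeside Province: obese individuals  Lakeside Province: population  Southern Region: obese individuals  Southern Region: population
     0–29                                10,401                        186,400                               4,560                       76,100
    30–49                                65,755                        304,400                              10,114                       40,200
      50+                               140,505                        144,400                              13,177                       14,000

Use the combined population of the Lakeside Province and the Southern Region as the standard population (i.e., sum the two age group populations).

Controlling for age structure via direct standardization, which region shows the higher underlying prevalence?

Age-specific rates per 1,000 for the Lakeside Province: 55.799, 216.015, 973.026.
For the Southern Region: 59.921, 251.592, 941.214.
Combined standard total = 765,500; weights = 0.3429, 0.4502, 0.2069.
The Lakeside Province: 0.3429×55.799 + 0.4502×216.015 + 0.2069×973.026 = 317.7185 per 1,000.
The Southern Region: 0.3429×59.921 + 0.4502×251.592 + 0.2069×941.214 = 328.5647 per 1,000.
The crude rates (341.09 vs 213.75) would put the Lakeside Province higher, but that reflects its age composition; once standardized to a common age structure, the Southern Region has the higher underlying rate.

Southern Region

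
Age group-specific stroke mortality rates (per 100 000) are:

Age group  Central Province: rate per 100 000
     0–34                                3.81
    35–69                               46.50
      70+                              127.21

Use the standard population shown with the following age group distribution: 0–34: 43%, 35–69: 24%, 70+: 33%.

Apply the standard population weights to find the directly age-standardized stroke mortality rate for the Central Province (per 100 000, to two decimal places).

Standard weights: 0.43, 0.24, 0.33.
Standardized rate: 0.4300×3.81 + 0.2400×46.50 + 0.3300×127.21 = 54.7776 per 100 000.

54.78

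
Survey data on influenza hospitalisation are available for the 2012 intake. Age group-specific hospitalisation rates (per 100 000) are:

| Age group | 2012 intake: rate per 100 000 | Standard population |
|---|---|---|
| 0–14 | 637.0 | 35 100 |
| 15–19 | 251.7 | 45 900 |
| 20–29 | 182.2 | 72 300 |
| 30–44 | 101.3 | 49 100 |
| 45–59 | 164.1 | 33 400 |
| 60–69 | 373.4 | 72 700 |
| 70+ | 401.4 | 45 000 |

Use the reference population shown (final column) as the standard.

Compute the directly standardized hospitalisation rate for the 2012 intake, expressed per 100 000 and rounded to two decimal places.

290.66

Standard total = 353 500; weights = 0.0993, 0.1298, 0.2045, 0.1389, 0.0945, 0.2057, 0.1273.
Standardized rate: 0.0993×637.0 + 0.1298×251.7 + 0.2045×182.2 + 0.1389×101.3 + 0.0945×164.1 + 0.2057×373.4 + 0.1273×401.4 = 290.6612 per 100 000.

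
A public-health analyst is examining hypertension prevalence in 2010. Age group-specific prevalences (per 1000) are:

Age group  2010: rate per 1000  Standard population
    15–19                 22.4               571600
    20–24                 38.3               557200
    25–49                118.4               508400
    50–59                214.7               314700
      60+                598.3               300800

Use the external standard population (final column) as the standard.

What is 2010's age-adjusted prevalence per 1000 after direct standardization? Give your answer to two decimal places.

Standard total = 2252700; weights = 0.2537, 0.2473, 0.2257, 0.1397, 0.1335.
Standardized rate: 0.2537×22.4 + 0.2473×38.3 + 0.2257×118.4 + 0.1397×214.7 + 0.1335×598.3 = 151.7618 per 1000.

151.76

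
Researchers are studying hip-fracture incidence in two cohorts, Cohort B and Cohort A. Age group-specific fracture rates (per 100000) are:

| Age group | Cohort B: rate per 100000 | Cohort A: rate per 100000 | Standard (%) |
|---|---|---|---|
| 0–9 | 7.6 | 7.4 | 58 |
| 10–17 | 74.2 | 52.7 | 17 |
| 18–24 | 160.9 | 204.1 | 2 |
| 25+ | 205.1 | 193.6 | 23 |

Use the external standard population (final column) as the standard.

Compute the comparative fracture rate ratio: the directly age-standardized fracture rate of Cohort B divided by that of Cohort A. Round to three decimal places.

Standard weights: 0.58, 0.17, 0.02, 0.23.
Cohort B: 0.5800×7.6 + 0.1700×74.2 + 0.0200×160.9 + 0.2300×205.1 = 67.4130 per 100000.
Cohort A: 0.5800×7.4 + 0.1700×52.7 + 0.0200×204.1 + 0.2300×193.6 = 61.8610 per 100000.
Ratio = 67.4130 ÷ 61.8610 = 1.08975.

1.090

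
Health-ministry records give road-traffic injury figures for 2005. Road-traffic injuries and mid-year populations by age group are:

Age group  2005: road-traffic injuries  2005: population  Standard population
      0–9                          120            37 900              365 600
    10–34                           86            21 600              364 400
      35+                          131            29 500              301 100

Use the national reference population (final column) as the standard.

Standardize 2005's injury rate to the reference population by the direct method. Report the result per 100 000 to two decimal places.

Age-specific rates per 100 000 for 2005: 316.62, 398.15, 444.07.
Standard total = 1 031 100; weights = 0.3546, 0.3534, 0.2920.
Standardized rate: 0.3546×316.62 + 0.3534×398.15 + 0.2920×444.07 = 382.6508 per 100 000.

382.65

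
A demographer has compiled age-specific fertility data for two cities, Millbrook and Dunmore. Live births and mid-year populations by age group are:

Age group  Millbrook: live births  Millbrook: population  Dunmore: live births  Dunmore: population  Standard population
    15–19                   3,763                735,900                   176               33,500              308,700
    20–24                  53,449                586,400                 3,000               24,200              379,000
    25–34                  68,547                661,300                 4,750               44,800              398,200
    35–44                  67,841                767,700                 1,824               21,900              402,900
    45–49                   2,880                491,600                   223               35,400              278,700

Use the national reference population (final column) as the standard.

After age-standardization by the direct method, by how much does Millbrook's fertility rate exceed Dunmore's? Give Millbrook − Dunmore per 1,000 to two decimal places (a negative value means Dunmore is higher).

-6.51

Age-specific rates per 1,000 for Millbrook: 5.113, 91.148, 103.655, 88.369, 5.858.
For Dunmore: 5.254, 123.967, 106.027, 83.288, 6.299.
Standard total = 1,767,500; weights = 0.1747, 0.2144, 0.2253, 0.2279, 0.1577.
Millbrook: 0.1747×5.113 + 0.2144×91.148 + 0.2253×103.655 + 0.2279×88.369 + 0.1577×5.858 = 64.8575 per 1,000.
Dunmore: 0.1747×5.254 + 0.2144×123.967 + 0.2253×106.027 + 0.2279×83.288 + 0.1577×6.299 = 71.3649 per 1,000.
Difference = 64.8575 − 71.3649 = -6.5074.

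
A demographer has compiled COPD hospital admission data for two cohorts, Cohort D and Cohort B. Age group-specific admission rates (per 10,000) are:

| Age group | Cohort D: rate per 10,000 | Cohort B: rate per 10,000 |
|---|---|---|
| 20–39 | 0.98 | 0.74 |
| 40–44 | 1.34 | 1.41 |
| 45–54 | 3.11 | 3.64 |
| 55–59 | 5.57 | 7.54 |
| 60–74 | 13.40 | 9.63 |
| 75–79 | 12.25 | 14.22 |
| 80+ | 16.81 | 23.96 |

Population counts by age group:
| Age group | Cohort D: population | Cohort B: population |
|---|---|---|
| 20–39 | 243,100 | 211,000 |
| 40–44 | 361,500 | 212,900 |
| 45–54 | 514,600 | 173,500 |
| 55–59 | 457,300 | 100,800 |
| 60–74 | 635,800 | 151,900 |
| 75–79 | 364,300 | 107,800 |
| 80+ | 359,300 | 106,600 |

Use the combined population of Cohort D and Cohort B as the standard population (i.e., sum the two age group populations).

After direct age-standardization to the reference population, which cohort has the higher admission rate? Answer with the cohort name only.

Combined standard total = 4,000,400; weights = 0.1135, 0.1436, 0.1720, 0.1395, 0.1969, 0.1180, 0.1165.
Cohort D: 0.1135×0.98 + 0.1436×1.34 + 0.1720×3.11 + 0.1395×5.57 + 0.1969×13.40 + 0.1180×12.25 + 0.1165×16.81 = 7.6576 per 10,000.
Cohort B: 0.1135×0.74 + 0.1436×1.41 + 0.1720×3.64 + 0.1395×7.54 + 0.1969×9.63 + 0.1180×14.22 + 0.1165×23.96 = 8.3293 per 10,000.
The crude rates (8.14 vs 6.95) would put Cohort D higher, but that reflects its age composition; once standardized to a common age structure, Cohort B has the higher underlying rate.

Cohort B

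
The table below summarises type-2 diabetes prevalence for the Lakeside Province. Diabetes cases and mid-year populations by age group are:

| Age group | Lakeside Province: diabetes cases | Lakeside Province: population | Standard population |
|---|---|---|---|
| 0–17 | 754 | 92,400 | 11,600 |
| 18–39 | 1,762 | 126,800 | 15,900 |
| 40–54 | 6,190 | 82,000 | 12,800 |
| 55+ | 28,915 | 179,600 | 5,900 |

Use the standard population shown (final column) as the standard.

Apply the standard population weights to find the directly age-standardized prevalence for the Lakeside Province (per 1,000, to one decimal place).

48.3

Age-specific rates per 1,000 for the Lakeside Province: 8.160, 13.896, 75.488, 160.997.
Standard total = 46,200; weights = 0.2511, 0.3442, 0.2771, 0.1277.
Standardized rate: 0.2511×8.160 + 0.3442×13.896 + 0.2771×75.488 + 0.1277×160.997 = 48.3058 per 1,000.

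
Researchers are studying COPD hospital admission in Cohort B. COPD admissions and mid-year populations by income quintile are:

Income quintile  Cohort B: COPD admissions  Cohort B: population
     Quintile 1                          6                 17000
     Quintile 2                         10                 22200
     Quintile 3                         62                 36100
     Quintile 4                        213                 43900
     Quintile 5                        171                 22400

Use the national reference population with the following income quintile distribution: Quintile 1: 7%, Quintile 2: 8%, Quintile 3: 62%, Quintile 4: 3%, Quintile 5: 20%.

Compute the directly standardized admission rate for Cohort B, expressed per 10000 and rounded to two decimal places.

27.98

Income-specific rates per 10000 for Cohort B: 3.53, 4.50, 17.17, 48.52, 76.34.
Standard weights: 0.07, 0.08, 0.62, 0.03, 0.20.
Standardized rate: 0.0700×3.53 + 0.0800×4.50 + 0.6200×17.17 + 0.0300×48.52 + 0.2000×76.34 = 27.9791 per 10000.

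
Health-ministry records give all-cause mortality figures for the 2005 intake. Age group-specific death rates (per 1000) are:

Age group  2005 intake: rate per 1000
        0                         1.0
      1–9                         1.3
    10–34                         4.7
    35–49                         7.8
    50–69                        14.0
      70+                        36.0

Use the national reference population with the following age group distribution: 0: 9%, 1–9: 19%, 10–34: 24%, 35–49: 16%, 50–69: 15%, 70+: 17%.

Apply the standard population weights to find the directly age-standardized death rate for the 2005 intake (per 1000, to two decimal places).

Standard weights: 0.09, 0.19, 0.24, 0.16, 0.15, 0.17.
Standardized rate: 0.0900×1.0 + 0.1900×1.3 + 0.2400×4.7 + 0.1600×7.8 + 0.1500×14.0 + 0.1700×36.0 = 10.9330 per 1000.

10.93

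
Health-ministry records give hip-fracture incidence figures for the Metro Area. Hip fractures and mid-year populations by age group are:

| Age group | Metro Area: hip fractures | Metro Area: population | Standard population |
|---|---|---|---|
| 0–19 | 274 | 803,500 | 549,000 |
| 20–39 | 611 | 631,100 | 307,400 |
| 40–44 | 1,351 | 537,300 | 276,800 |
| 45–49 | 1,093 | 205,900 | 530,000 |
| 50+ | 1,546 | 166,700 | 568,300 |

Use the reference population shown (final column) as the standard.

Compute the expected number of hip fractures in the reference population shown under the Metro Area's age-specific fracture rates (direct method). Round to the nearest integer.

9265

Age-specific rates per 100,000 for the Metro Area: 34.10, 96.82, 251.44, 530.84, 927.41.
Expected hip fractures = Σ (standard pop × age-specific rate ÷ 100,000)
= 549,000×34.10/100,000 + 307,400×96.82/100,000 + 276,800×251.44/100,000 + 530,000×530.84/100,000 + 568,300×927.41/100,000
= 187.21 + 297.61 + 695.99 + 2813.45 + 5270.50 = 9264.77.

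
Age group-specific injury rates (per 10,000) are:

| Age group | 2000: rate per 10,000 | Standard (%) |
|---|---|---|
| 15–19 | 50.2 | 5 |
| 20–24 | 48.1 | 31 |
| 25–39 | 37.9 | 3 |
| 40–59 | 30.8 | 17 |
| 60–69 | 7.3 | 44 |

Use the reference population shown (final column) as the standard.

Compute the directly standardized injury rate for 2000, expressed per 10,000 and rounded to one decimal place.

27.0

Standard weights: 0.05, 0.31, 0.03, 0.17, 0.44.
Standardized rate: 0.0500×50.2 + 0.3100×48.1 + 0.0300×37.9 + 0.1700×30.8 + 0.4400×7.3 = 27.0060 per 10,000.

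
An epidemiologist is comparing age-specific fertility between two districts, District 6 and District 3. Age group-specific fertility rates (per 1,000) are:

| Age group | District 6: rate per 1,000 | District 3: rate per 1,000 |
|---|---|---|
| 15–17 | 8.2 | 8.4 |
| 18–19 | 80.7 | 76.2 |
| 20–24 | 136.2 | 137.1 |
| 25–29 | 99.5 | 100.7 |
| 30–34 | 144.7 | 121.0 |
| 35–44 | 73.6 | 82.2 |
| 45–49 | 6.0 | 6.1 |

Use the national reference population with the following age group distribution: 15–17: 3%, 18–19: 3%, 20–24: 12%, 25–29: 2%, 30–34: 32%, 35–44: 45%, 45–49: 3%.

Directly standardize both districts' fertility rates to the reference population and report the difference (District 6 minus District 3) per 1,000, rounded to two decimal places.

3.71

Standard weights: 0.03, 0.03, 0.12, 0.02, 0.32, 0.45, 0.03.
District 6: 0.0300×8.2 + 0.0300×80.7 + 0.1200×136.2 + 0.0200×99.5 + 0.3200×144.7 + 0.4500×73.6 + 0.0300×6.0 = 100.6050 per 1,000.
District 3: 0.0300×8.4 + 0.0300×76.2 + 0.1200×137.1 + 0.0200×100.7 + 0.3200×121.0 + 0.4500×82.2 + 0.0300×6.1 = 96.8970 per 1,000.
Difference = 100.6050 − 96.8970 = 3.7080.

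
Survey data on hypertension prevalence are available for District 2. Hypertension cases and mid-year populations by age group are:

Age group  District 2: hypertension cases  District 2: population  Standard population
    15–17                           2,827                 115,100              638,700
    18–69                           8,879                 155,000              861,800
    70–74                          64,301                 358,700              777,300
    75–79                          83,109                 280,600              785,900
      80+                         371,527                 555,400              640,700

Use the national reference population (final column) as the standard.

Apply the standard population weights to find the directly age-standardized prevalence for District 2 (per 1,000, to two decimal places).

Age-specific rates per 1,000 for District 2: 24.561, 57.284, 179.261, 296.183, 668.936.
Standard total = 3,704,400; weights = 0.1724, 0.2326, 0.2098, 0.2122, 0.1730.
Standardized rate: 0.1724×24.561 + 0.2326×57.284 + 0.2098×179.261 + 0.2122×296.183 + 0.1730×668.936 = 233.7091 per 1,000.

233.71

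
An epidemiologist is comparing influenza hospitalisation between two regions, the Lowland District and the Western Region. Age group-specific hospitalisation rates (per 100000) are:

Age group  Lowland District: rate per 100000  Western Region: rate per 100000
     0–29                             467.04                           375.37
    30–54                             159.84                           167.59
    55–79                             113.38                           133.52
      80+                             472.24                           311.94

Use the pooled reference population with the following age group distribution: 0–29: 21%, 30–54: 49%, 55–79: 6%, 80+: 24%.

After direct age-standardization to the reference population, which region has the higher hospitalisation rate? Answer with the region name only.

Lowland District

Standard weights: 0.21, 0.49, 0.06, 0.24.
The Lowland District: 0.2100×467.04 + 0.4900×159.84 + 0.0600×113.38 + 0.2400×472.24 = 296.5404 per 100000.
The Western Region: 0.2100×375.37 + 0.4900×167.59 + 0.0600×133.52 + 0.2400×311.94 = 243.8236 per 100000.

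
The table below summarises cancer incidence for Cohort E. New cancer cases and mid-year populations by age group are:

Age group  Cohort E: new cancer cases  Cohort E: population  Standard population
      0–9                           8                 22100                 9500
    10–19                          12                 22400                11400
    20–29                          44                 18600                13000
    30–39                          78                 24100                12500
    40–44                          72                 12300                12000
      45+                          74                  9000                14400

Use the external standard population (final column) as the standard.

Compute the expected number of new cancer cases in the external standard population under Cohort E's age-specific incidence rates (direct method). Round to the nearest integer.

Age-specific rates per 100000 for Cohort E: 36.20, 53.57, 236.56, 323.65, 585.37, 822.22.
Expected new cancer cases = Σ (standard pop × age-specific rate ÷ 100000)
= 9500×36.20/100000 + 11400×53.57/100000 + 13000×236.56/100000 + 12500×323.65/100000 + 12000×585.37/100000 + 14400×822.22/100000
= 3.44 + 6.11 + 30.75 + 40.46 + 70.24 + 118.40 = 269.40.

269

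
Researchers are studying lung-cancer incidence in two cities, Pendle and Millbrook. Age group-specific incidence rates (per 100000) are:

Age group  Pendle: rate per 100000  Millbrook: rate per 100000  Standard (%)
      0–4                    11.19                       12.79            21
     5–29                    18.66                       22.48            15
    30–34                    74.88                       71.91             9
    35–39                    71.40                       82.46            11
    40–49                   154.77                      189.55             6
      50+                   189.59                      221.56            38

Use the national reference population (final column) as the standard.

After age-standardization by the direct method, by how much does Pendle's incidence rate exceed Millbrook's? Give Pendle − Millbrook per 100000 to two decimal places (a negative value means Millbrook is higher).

-16.09

Standard weights: 0.21, 0.15, 0.09, 0.11, 0.06, 0.38.
Pendle: 0.2100×11.19 + 0.1500×18.66 + 0.0900×74.88 + 0.1100×71.40 + 0.0600×154.77 + 0.3800×189.59 = 101.0725 per 100000.
Millbrook: 0.2100×12.79 + 0.1500×22.48 + 0.0900×71.91 + 0.1100×82.46 + 0.0600×189.55 + 0.3800×221.56 = 117.1662 per 100000.
Difference = 101.0725 − 117.1662 = -16.0937.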